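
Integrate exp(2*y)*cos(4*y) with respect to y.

exp(2*y)*sin(4*y)/5 + exp(2*y)*cos(4*y)/10 + C

Let I denote the integral. Integrate by parts with u = cos(4*y), dv = exp(2*y) dy, so v = exp(2*y)/2: I = exp(2*y)*cos(4*y)/2 + 2·∫ exp(2*y)*sin(4*y) dy.
Apply parts again with u = sin(4*y), dv = exp(2*y) dy: ∫ exp(2*y)*sin(4*y) dy = exp(2*y)*sin(4*y)/2 − 2·I. Substituting back brings back I: I = exp(2*y)*sin(4*y) + exp(2*y)*cos(4*y)/2 − 4·I.
Solving for I: (1 + 4)·I equals the remaining terms, so I = (1/5)·(exp(2*y)*sin(4*y) + exp(2*y)*cos(4*y)/2).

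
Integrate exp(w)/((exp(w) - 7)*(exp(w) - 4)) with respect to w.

Let u = e^w, du = e^w dw.
The integral becomes ∫ du/((u-4)(u-7)); decompose into partial fractions.

log(exp(w) - 7)/3 - log(exp(w) - 4)/3 + C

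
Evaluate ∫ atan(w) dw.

Use integration by parts with u = arctan(w), dv = dw.
Then du = 1/(w**2 + 1) dw.

w*atan(w) - log(w**2 + 1)/2 + C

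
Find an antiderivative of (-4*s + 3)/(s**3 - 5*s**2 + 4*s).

3*log(s)/4 - 13*log(s - 4)/12 + log(s - 1)/3 + C

Factor the denominator: s*(s - 4)*(s - 1).
Partial-fraction decomposition: 1/(3*(s - 1)) - 13/(12*(s - 4)) + 3/(4*s).
Integrate each term: A/(s−a) contributes A·log|s−a|.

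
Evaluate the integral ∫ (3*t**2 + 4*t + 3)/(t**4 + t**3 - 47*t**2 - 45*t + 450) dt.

Factor the denominator: (t - 6)*(t - 3)*(t + 5)**2.
Partial-fraction decomposition: -593/(3872*(t + 5)) + 29/(44*(t + 5)**2) - 7/(32*(t - 3)) + 45/(121*(t - 6)).
Integrate each term; A/(t−a) gives A·log|t−a|; A/(t−a)² gives −A/(t−a).

45*log(t - 6)/121 - 7*log(t - 3)/32 - 593*log(t + 5)/3872 - 29/(44*t + 220) + C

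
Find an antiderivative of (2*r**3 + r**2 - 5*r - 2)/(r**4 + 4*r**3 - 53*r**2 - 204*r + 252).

Factor the denominator: (r - 7)*(r - 1)*(r + 6)**2.
Partial-fraction decomposition: 10749/(8281*(r + 6)) - 368/(91*(r + 6)**2) + 2/(147*(r - 1)) + 349/(507*(r - 7)).
Integrate each term; A/(r−a) gives A·log|r−a|; A/(r−a)² gives −A/(r−a).

349*log(r - 7)/507 + 2*log(r - 1)/147 + 10749*log(r + 6)/8281 + 368/(91*r + 546) + C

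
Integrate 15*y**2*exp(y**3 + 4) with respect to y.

Let u = y**3 + 4, so du = (3*y**2) dy.
Rewriting, the integral becomes 5·∫ e^u du = 5·e^u.
Substituting back, u = y**3 + 4.

5*exp(y**3 + 4) + C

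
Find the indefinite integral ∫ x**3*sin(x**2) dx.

Let u = x², du = 2x dx; rewrite as (1/2)∫ u^1·sin(1u) du.
Now integrate by parts 1 time.

-x**2*cos(x**2)/2 + sin(x**2)/2 + C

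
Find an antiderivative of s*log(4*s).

s**2*(log(s) + 2*log(2))/2 - s**2/4 + C

Use integration by parts with u = log(4*s), dv = s ds.
Then du = 1/s ds and v = s**2/2.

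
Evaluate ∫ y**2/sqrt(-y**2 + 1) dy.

Substitute y = sin(θ), so dy = cos(θ) dθ and the radical becomes sqrt(-y**2 + 1) = cos(θ) by the Pythagorean identity.
Integrate the resulting trig expression in θ, then back-substitute θ = asin(y), sin(θ) = y, cos(θ) = sqrt(-y**2 + 1) (absorbing any constant into C).

-y*sqrt(-y**2 + 1)/2 + asin(y)/2 + C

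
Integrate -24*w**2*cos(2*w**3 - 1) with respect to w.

-4*sin(2*w**3 - 1) + C

Let u = 2*w**3 - 1, so du = (6*w**2) dw.
Rewriting, the integral becomes -4·∫ cos(u) du = -4·sin(u).
Substituting back, u = 2*w**3 - 1.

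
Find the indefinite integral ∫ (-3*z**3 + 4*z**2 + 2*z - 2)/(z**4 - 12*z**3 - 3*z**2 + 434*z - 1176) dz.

-1801*log(z - 7)/1521 - 61*log(z - 4)/45 - 389*log(z + 6)/845 + 821/(39*z - 273) + C

Factor the denominator: (z - 7)**2*(z - 4)*(z + 6).
Partial-fraction decomposition: -389/(845*(z + 6)) - 61/(45*(z - 4)) - 1801/(1521*(z - 7)) - 821/(39*(z - 7)**2).
Integrate each term; A/(z−a) gives A·log|z−a|; A/(z−a)² gives −A/(z−a).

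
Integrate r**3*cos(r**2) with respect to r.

Let u = r², du = 2r dr; rewrite as (1/2)∫ u^1·cos(1u) du.
Now integrate by parts 1 time.

r**2*sin(r**2)/2 + cos(r**2)/2 + C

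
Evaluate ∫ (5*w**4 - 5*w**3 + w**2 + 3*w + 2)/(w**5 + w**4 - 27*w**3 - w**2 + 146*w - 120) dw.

Factor the denominator: (w - 4)*(w - 2)*(w - 1)*(w + 3)*(w + 5).
Partial-fraction decomposition: 209/(42*(w + 5)) - 271/(140*(w + 3)) + 1/(12*(w - 1)) - 26/(35*(w - 2)) + 55/(21*(w - 4)).
Integrate each term: A/(w−a) contributes A·log|w−a|.

55*log(w - 4)/21 - 26*log(w - 2)/35 + log(w - 1)/12 - 271*log(w + 3)/140 + 209*log(w + 5)/42 + C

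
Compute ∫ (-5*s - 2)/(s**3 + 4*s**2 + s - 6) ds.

Factor the denominator: (s - 1)*(s + 2)*(s + 3).
Partial-fraction decomposition: 13/(4*(s + 3)) - 8/(3*(s + 2)) - 7/(12*(s - 1)).
Integrate each term: A/(s−a) contributes A·log|s−a|.

-7*log(s - 1)/12 - 8*log(s + 2)/3 + 13*log(s + 3)/4 + C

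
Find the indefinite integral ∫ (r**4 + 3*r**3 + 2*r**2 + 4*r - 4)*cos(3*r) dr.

r**4*sin(3*r)/3 + r**3*sin(3*r) + 4*r**3*cos(3*r)/9 + 2*r**2*sin(3*r)/9 + r**2*cos(3*r) + 2*r*sin(3*r)/3 + 4*r*cos(3*r)/27 - 112*sin(3*r)/81 + 2*cos(3*r)/9 + C

Use integration by parts with u = r**4 + 3*r**3 + 2*r**2 + 4*r - 4, dv = cos(3*r) dr, so v = sin(3*r)/3.
Apply parts 4 times (tabular method): alternate signs, differentiate u down to 0, integrate dv up.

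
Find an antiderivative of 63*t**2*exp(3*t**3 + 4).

7*exp(3*t**3 + 4) + C

Let u = 3*t**3 + 4, so du = (9*t**2) dt.
Rewriting, the integral becomes 7·∫ e^u du = 7·e^u.
Substituting back, u = 3*t**3 + 4.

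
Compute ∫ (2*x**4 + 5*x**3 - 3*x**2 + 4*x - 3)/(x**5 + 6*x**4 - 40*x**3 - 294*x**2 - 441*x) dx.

log(x)/147 + 1279*log(x - 7)/1960 - 247*log(x + 3)/480 + 2909*log(x + 7)/1568 + 1/(8*x + 24) + C

Factor the denominator: x*(x - 7)*(x + 3)**2*(x + 7).
Partial-fraction decomposition: 2909/(1568*(x + 7)) - 247/(480*(x + 3)) - 1/(8*(x + 3)**2) + 1279/(1960*(x - 7)) + 1/(147*x).
Integrate each term; A/(x−a) gives A·log|x−a|; A/(x−a)² gives −A/(x−a).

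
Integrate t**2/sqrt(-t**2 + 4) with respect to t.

-t*sqrt(-t**2 + 4)/2 + 2*asin(t/2) + C

Substitute t = 2·sin(θ), so dt = 2·cos(θ) dθ and the radical becomes sqrt(-t**2 + 4) = 2·cos(θ) by the Pythagorean identity.
Integrate the resulting trig expression in θ, then back-substitute θ = asin(t/2), sin(θ) = t/2, cos(θ) = sqrt(-t**2 + 4)/2 (absorbing any constant into C).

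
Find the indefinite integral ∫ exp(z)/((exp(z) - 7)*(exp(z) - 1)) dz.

Let u = e^z, du = e^z dz.
The integral becomes ∫ du/((u-7)(u-1)); decompose into partial fractions.

log(exp(z) - 7)/6 - log(exp(z) - 1)/6 + C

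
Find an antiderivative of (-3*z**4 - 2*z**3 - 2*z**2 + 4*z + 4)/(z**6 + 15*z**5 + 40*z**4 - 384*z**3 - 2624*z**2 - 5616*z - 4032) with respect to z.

Factor the denominator: (z - 6)*(z + 2)**2*(z + 4)*(z + 6)*(z + 7).
Partial-fraction decomposition: 2213/(325*(z + 7)) - 887/(96*(z + 6)) + 57/(20*(z + 4)) - 1203/(3200*(z + 2)) + 11/(80*(z + 2)**2) - 1091/(24960*(z - 6)).
Integrate each term; A/(z−a) gives A·log|z−a|; A/(z−a)² gives −A/(z−a).

-1091*log(z - 6)/24960 - 1203*log(z + 2)/3200 + 57*log(z + 4)/20 - 887*log(z + 6)/96 + 2213*log(z + 7)/325 - 11/(80*z + 160) + C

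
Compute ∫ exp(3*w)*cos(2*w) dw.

Let I denote the integral. Integrate by parts with u = cos(2*w), dv = exp(3*w) dw, so v = exp(3*w)/3: I = exp(3*w)*cos(2*w)/3 + (2/3)·∫ exp(3*w)*sin(2*w) dw.
Apply parts again with u = sin(2*w), dv = exp(3*w) dw: ∫ exp(3*w)*sin(2*w) dw = exp(3*w)*sin(2*w)/3 − (2/3)·I. Substituting back brings back I: I = 2*exp(3*w)*sin(2*w)/9 + exp(3*w)*cos(2*w)/3 − (4/9)·I.
Solving for I: (1 + 4/9)·I equals the remaining terms, so I = (9/13)·(2*exp(3*w)*sin(2*w)/9 + exp(3*w)*cos(2*w)/3).

2*exp(3*w)*sin(2*w)/13 + 3*exp(3*w)*cos(2*w)/13 + C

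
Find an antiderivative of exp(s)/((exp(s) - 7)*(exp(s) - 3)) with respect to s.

Let u = e^s, du = e^s ds.
The integral becomes ∫ du/((u-3)(u-7)); decompose into partial fractions.

log(exp(s) - 7)/4 - log(exp(s) - 3)/4 + C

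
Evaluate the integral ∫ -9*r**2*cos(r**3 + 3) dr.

-3*sin(r**3 + 3) + C

Let u = r**3 + 3, so du = (3*r**2) dr.
Rewriting, the integral becomes -3·∫ cos(u) du = -3·sin(u).
Substituting back, u = r**3 + 3.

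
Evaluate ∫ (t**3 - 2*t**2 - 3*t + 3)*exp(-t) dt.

Use integration by parts with u = t**3 - 2*t**2 - 3*t + 3, dv = exp(-t) dt, so v = -exp(-t).
Apply parts 3 times (tabular method): alternate signs, differentiate u down to 0, integrate dv up.

(-t**3 - t**2 + t - 2)*exp(-t) + C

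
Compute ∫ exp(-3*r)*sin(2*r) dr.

Let I denote the integral. Integrate by parts with u = sin(2*r), dv = exp(-3*r) dr, so v = -exp(-3*r)/3: I = -exp(-3*r)*sin(2*r)/3 + (2/3)·∫ exp(-3*r)*cos(2*r) dr.
Apply parts again with u = cos(2*r), dv = exp(-3*r) dr: ∫ exp(-3*r)*cos(2*r) dr = -exp(-3*r)*cos(2*r)/3 − (2/3)·I. Substituting back brings back I: I = -exp(-3*r)*sin(2*r)/3 - 2*exp(-3*r)*cos(2*r)/9 − (4/9)·I.
Solving for I: (1 + 4/9)·I equals the remaining terms, so I = (9/13)·(-exp(-3*r)*sin(2*r)/3 - 2*exp(-3*r)*cos(2*r)/9).

-3*exp(-3*r)*sin(2*r)/13 - 2*exp(-3*r)*cos(2*r)/13 + C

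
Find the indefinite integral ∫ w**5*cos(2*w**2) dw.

Let u = w², du = 2w dw; rewrite as (1/2)∫ u^2·cos(2u) du.
Now integrate by parts 2 times.

w**4*sin(2*w**2)/4 + w**2*cos(2*w**2)/4 - sin(2*w**2)/8 + C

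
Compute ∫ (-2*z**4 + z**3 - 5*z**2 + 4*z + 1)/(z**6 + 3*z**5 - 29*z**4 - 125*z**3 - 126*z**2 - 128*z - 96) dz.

Factor the denominator: (z - 6)*(z + 1)*(z + 4)**2*(z**2 + 1).
Partial-fraction decomposition: (329*z - 653)/(21386*(z**2 + 1)) - 1291/(260100*(z + 4)) - 671/(510*(z + 4)**2) + 11/(126*(z + 1)) - 2531/(25900*(z - 6)).
Integrate each term; A/(z−a) gives A·log|z−a|; the (Bz+D)/(z²+p²) term gives a log and an atan.

-2531*log(z - 6)/25900 + 11*log(z + 1)/126 - 1291*log(z + 4)/260100 + 329*log(z**2 + 1)/42772 - 653*atan(z)/21386 + 671/(510*z + 2040) + C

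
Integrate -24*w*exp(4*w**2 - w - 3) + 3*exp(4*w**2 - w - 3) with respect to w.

-3*exp(4*w**2 - w - 3) + C

Let u = 4*w**2 - w - 3, so du = (8*w - 1) dw.
Rewriting, the integral becomes -3·∫ e^u du = -3·e^u.
Substituting back, u = 4*w**2 - w - 3.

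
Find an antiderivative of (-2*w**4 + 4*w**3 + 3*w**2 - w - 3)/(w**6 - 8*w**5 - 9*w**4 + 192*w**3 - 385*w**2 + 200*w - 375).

97*log(w - 5)/33800 - 33*log(w - 3)/320 + 1673*log(w + 5)/20800 + 67*log(w**2 + 1)/6760 + 9*atan(w)/845 + 683/(520*w - 2600) + C

Factor the denominator: (w - 5)**2*(w - 3)*(w + 5)*(w**2 + 1).
Partial-fraction decomposition: (67*w + 36)/(3380*(w**2 + 1)) + 1673/(20800*(w + 5)) - 33/(320*(w - 3)) + 97/(33800*(w - 5)) - 683/(520*(w - 5)**2).
Integrate each term; A/(w−a) gives A·log|w−a|; the (Bw+D)/(w²+p²) term gives a log and an atan.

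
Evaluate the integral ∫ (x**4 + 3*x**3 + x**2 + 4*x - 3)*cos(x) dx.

Use integration by parts with u = x**4 + 3*x**3 + x**2 + 4*x - 3, dv = cos(x) dx, so v = sin(x).
Apply parts 4 times (tabular method): alternate signs, differentiate u down to 0, integrate dv up.

x**4*sin(x) + 3*x**3*sin(x) + 4*x**3*cos(x) - 11*x**2*sin(x) + 9*x**2*cos(x) - 14*x*sin(x) - 22*x*cos(x) + 19*sin(x) - 14*cos(x) + C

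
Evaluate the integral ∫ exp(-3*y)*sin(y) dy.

Let I denote the integral. Integrate by parts with u = sin(y), dv = exp(-3*y) dy, so v = -exp(-3*y)/3: I = -exp(-3*y)*sin(y)/3 + (1/3)·∫ exp(-3*y)*cos(y) dy.
Apply parts again with u = cos(y), dv = exp(-3*y) dy: ∫ exp(-3*y)*cos(y) dy = -exp(-3*y)*cos(y)/3 − (1/3)·I. Substituting back brings back I: I = -exp(-3*y)*sin(y)/3 - exp(-3*y)*cos(y)/9 − (1/9)·I.
Solving for I: (1 + 1/9)·I equals the remaining terms, so I = (9/10)·(-exp(-3*y)*sin(y)/3 - exp(-3*y)*cos(y)/9).

-3*exp(-3*y)*sin(y)/10 - exp(-3*y)*cos(y)/10 + C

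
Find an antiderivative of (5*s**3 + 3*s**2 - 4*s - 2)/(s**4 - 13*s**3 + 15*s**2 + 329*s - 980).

29*log(s - 7)/108 + 350*log(s - 4)/81 + 133*log(s + 5)/324 - 458/(9*s - 63) + C

Factor the denominator: (s - 7)**2*(s - 4)*(s + 5).
Partial-fraction decomposition: 133/(324*(s + 5)) + 350/(81*(s - 4)) + 29/(108*(s - 7)) + 458/(9*(s - 7)**2).
Integrate each term; A/(s−a) gives A·log|s−a|; A/(s−a)² gives −A/(s−a).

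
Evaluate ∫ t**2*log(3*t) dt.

t**3*(log(t) + log(3))/3 - t**3/9 + C

Use integration by parts with u = log(3*t), dv = t**2 dt.
Then du = 1/t dt and v = t**3/3.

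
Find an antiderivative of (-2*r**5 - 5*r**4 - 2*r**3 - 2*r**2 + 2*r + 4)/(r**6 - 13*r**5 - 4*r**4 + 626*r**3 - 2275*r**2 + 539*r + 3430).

Factor the denominator: (r - 7)**2*(r - 5)*(r - 2)*(r + 1)*(r + 7).
Partial-fraction decomposition: -22187/(127008*(r + 7)) - 1/(6912*(r + 1)) + 32/(405*(r - 2)) - 9661/(864*(r - 5)) + 581887/(62720*(r - 7)) - 9277/(224*(r - 7)**2).
Integrate each term; A/(r−a) gives A·log|r−a|; A/(r−a)² gives −A/(r−a).

581887*log(r - 7)/62720 - 9661*log(r - 5)/864 + 32*log(r - 2)/405 - log(r + 1)/6912 - 22187*log(r + 7)/127008 + 9277/(224*r - 1568) + C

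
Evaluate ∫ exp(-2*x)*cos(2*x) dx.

Let I denote the integral. Integrate by parts with u = cos(2*x), dv = exp(-2*x) dx, so v = -exp(-2*x)/2: I = -exp(-2*x)*cos(2*x)/2 − ∫ exp(-2*x)*sin(2*x) dx.
Apply parts again with u = sin(2*x), dv = exp(-2*x) dx: ∫ exp(-2*x)*sin(2*x) dx = -exp(-2*x)*sin(2*x)/2 + I. Substituting back brings back I: I = exp(-2*x)*sin(2*x)/2 - exp(-2*x)*cos(2*x)/2 − I.
Solving for I: (1 + 1)·I equals the remaining terms, so I = (1/2)·(exp(-2*x)*sin(2*x)/2 - exp(-2*x)*cos(2*x)/2).

exp(-2*x)*sin(2*x)/4 - exp(-2*x)*cos(2*x)/4 + C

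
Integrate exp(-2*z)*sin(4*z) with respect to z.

-exp(-2*z)*sin(4*z)/10 - exp(-2*z)*cos(4*z)/5 + C

Let I denote the integral. Integrate by parts with u = sin(4*z), dv = exp(-2*z) dz, so v = -exp(-2*z)/2: I = -exp(-2*z)*sin(4*z)/2 + 2·∫ exp(-2*z)*cos(4*z) dz.
Apply parts again with u = cos(4*z), dv = exp(-2*z) dz: ∫ exp(-2*z)*cos(4*z) dz = -exp(-2*z)*cos(4*z)/2 − 2·I. Substituting back brings back I: I = -exp(-2*z)*sin(4*z)/2 - exp(-2*z)*cos(4*z) − 4·I.
Solving for I: (1 + 4)·I equals the remaining terms, so I = (1/5)·(-exp(-2*z)*sin(4*z)/2 - exp(-2*z)*cos(4*z)).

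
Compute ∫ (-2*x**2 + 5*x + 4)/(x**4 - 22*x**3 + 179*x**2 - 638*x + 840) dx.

-59*log(x - 7)/6 + 19*log(x - 6) - 21*log(x - 5)/2 + 4*log(x - 4)/3 + C

Factor the denominator: (x - 7)*(x - 6)*(x - 5)*(x - 4).
Partial-fraction decomposition: 4/(3*(x - 4)) - 21/(2*(x - 5)) + 19/(x - 6) - 59/(6*(x - 7)).
Integrate each term: A/(x−a) contributes A·log|x−a|.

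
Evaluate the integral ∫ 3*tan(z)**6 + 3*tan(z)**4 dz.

Let u = tan(z), so du = (tan(z)**2 + 1) dz.
Rewriting, the integral becomes 3·∫ u^4 du = 3·u^5/5.
Substituting back, u = tan(z).

3*tan(z)**5/5 + C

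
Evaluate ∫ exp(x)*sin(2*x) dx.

exp(x)*sin(2*x)/5 - 2*exp(x)*cos(2*x)/5 + C

Let I denote the integral. Integrate by parts with u = sin(2*x), dv = exp(x) dx, so v = exp(x): I = exp(x)*sin(2*x) − 2·∫ exp(x)*cos(2*x) dx.
Apply parts again with u = cos(2*x), dv = exp(x) dx: ∫ exp(x)*cos(2*x) dx = exp(x)*cos(2*x) + 2·I. Substituting back brings back I: I = exp(x)*sin(2*x) - 2*exp(x)*cos(2*x) − 4·I.
Solving for I: (1 + 4)·I equals the remaining terms, so I = (1/5)·(exp(x)*sin(2*x) - 2*exp(x)*cos(2*x)).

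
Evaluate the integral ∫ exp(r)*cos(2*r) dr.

Let I denote the integral. Integrate by parts with u = cos(2*r), dv = exp(r) dr, so v = exp(r): I = exp(r)*cos(2*r) + 2·∫ exp(r)*sin(2*r) dr.
Apply parts again with u = sin(2*r), dv = exp(r) dr: ∫ exp(r)*sin(2*r) dr = exp(r)*sin(2*r) − 2·I. Substituting back brings back I: I = 2*exp(r)*sin(2*r) + exp(r)*cos(2*r) − 4·I.
Solving for I: (1 + 4)·I equals the remaining terms, so I = (1/5)·(2*exp(r)*sin(2*r) + exp(r)*cos(2*r)).

2*exp(r)*sin(2*r)/5 + exp(r)*cos(2*r)/5 + C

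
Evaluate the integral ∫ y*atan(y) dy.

y**2*atan(y)/2 - y/2 + atan(y)/2 + C

Use integration by parts with u = arctan(y), dv = y dy.
Then du = 1/(y**2 + 1) dy.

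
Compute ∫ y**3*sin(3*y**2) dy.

Let u = y², du = 2y dy; rewrite as (1/2)∫ u^1·sin(3u) du.
Now integrate by parts 1 time.

-y**2*cos(3*y**2)/6 + sin(3*y**2)/18 + C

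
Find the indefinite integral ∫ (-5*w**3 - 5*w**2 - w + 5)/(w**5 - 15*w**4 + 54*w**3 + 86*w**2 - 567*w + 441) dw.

2077*log(w - 7)/2400 - 89*log(w - 3)/96 + log(w - 1)/48 + 49*log(w + 3)/1200 + 327/(40*w - 280) + C

Factor the denominator: (w - 7)**2*(w - 3)*(w - 1)*(w + 3).
Partial-fraction decomposition: 49/(1200*(w + 3)) + 1/(48*(w - 1)) - 89/(96*(w - 3)) + 2077/(2400*(w - 7)) - 327/(40*(w - 7)**2).
Integrate each term; A/(w−a) gives A·log|w−a|; A/(w−a)² gives −A/(w−a).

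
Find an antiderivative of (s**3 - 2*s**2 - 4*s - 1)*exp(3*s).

(3*s**3 - 9*s**2 - 6*s - 1)*exp(3*s)/9 + C

Use integration by parts with u = s**3 - 2*s**2 - 4*s - 1, dv = exp(3*s) ds, so v = exp(3*s)/3.
Apply parts 3 times (tabular method): alternate signs, differentiate u down to 0, integrate dv up.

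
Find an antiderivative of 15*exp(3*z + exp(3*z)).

5*exp(exp(3*z)) + C

Let u = exp(3*z), so du = (3*exp(3*z)) dz.
Rewriting, the integral becomes 5·∫ e^u du = 5·e^u.
Substituting back, u = exp(3*z).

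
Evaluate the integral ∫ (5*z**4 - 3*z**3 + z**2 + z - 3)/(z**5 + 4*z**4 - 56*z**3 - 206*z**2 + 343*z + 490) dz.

Factor the denominator: (z - 7)*(z - 2)*(z + 1)*(z + 5)*(z + 7).
Partial-fraction decomposition: 13073/(1512*(z + 7)) - 3517/(672*(z + 5)) + 5/(576*(z + 1)) - 59/(945*(z - 2)) + 11029/(6720*(z - 7)).
Integrate each term: A/(z−a) contributes A·log|z−a|.

11029*log(z - 7)/6720 - 59*log(z - 2)/945 + 5*log(z + 1)/576 - 3517*log(z + 5)/672 + 13073*log(z + 7)/1512 + C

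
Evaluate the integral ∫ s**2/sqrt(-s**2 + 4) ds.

Substitute s = 2·sin(θ), so ds = 2·cos(θ) dθ and the radical becomes sqrt(-s**2 + 4) = 2·cos(θ) by the Pythagorean identity.
Integrate the resulting trig expression in θ, then back-substitute θ = asin(s/2), sin(θ) = s/2, cos(θ) = sqrt(-s**2 + 4)/2 (absorbing any constant into C).

-s*sqrt(-s**2 + 4)/2 + 2*asin(s/2) + C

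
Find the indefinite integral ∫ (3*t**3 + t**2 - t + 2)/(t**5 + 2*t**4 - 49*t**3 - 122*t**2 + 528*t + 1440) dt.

34*log(t - 6)/99 - 103*log(t - 4)/504 - 67*log(t + 3)/126 + 17*log(t + 4)/8 - 343*log(t + 5)/198 + C

Factor the denominator: (t - 6)*(t - 4)*(t + 3)*(t + 4)*(t + 5).
Partial-fraction decomposition: -343/(198*(t + 5)) + 17/(8*(t + 4)) - 67/(126*(t + 3)) - 103/(504*(t - 4)) + 34/(99*(t - 6)).
Integrate each term: A/(t−a) contributes A·log|t−a|.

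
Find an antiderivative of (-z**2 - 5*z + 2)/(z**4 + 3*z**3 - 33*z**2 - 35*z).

-2*log(z)/35 - 2*log(z - 5)/15 + log(z + 1)/6 + log(z + 7)/42 + C

Factor the denominator: z*(z - 5)*(z + 1)*(z + 7).
Partial-fraction decomposition: 1/(42*(z + 7)) + 1/(6*(z + 1)) - 2/(15*(z - 5)) - 2/(35*z).
Integrate each term: A/(z−a) contributes A·log|z−a|.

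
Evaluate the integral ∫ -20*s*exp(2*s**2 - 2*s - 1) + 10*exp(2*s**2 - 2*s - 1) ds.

Let u = 2*s**2 - 2*s - 1, so du = (4*s - 2) ds.
Rewriting, the integral becomes -5·∫ e^u du = -5·e^u.
Substituting back, u = 2*s**2 - 2*s - 1.

-5*exp(2*s**2 - 2*s - 1) + C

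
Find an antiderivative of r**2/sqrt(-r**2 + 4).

-r*sqrt(-r**2 + 4)/2 + 2*asin(r/2) + C

Substitute r = 2·sin(θ), so dr = 2·cos(θ) dθ and the radical becomes sqrt(-r**2 + 4) = 2·cos(θ) by the Pythagorean identity.
Integrate the resulting trig expression in θ, then back-substitute θ = asin(r/2), sin(θ) = r/2, cos(θ) = sqrt(-r**2 + 4)/2 (absorbing any constant into C).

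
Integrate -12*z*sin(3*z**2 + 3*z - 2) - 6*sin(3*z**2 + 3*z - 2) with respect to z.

Let u = 3*z**2 + 3*z - 2, so du = (6*z + 3) dz.
Rewriting, the integral becomes -2·∫ sin(u) du = -2·-cos(u).
Substituting back, u = 3*z**2 + 3*z - 2.

2*cos(3*z**2 + 3*z - 2) + C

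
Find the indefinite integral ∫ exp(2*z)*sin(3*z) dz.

2*exp(2*z)*sin(3*z)/13 - 3*exp(2*z)*cos(3*z)/13 + C

Let I denote the integral. Integrate by parts with u = sin(3*z), dv = exp(2*z) dz, so v = exp(2*z)/2: I = exp(2*z)*sin(3*z)/2 − (3/2)·∫ exp(2*z)*cos(3*z) dz.
Apply parts again with u = cos(3*z), dv = exp(2*z) dz: ∫ exp(2*z)*cos(3*z) dz = exp(2*z)*cos(3*z)/2 + (3/2)·I. Substituting back brings back I: I = exp(2*z)*sin(3*z)/2 - 3*exp(2*z)*cos(3*z)/4 − (9/4)·I.
Solving for I: (1 + 9/4)·I equals the remaining terms, so I = (4/13)·(exp(2*z)*sin(3*z)/2 - 3*exp(2*z)*cos(3*z)/4).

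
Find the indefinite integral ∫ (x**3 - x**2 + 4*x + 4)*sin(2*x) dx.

-x**3*cos(2*x)/2 + 3*x**2*sin(2*x)/4 + x**2*cos(2*x)/2 - x*sin(2*x)/2 - 5*x*cos(2*x)/4 + 5*sin(2*x)/8 - 9*cos(2*x)/4 + C

Use integration by parts with u = x**3 - x**2 + 4*x + 4, dv = sin(2*x) dx, so v = -cos(2*x)/2.
Apply parts 3 times (tabular method): alternate signs, differentiate u down to 0, integrate dv up.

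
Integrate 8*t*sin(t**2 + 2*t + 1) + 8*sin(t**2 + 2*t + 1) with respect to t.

-4*cos(t**2 + 2*t + 1) + C

Let u = t**2 + 2*t + 1, so du = (2*t + 2) dt.
Rewriting, the integral becomes 4·∫ sin(u) du = 4·-cos(u).
Substituting back, u = t**2 + 2*t + 1.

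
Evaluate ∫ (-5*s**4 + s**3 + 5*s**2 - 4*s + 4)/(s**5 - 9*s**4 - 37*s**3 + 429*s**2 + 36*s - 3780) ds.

-11441*log(s - 7)/260 + 1526*log(s - 6)/27 - 2891*log(s - 5)/176 + 371*log(s + 3)/2160 - 1622*log(s + 6)/1287 + C

Factor the denominator: (s - 7)*(s - 6)*(s - 5)*(s + 3)*(s + 6).
Partial-fraction decomposition: -1622/(1287*(s + 6)) + 371/(2160*(s + 3)) - 2891/(176*(s - 5)) + 1526/(27*(s - 6)) - 11441/(260*(s - 7)).
Integrate each term: A/(s−a) contributes A·log|s−a|.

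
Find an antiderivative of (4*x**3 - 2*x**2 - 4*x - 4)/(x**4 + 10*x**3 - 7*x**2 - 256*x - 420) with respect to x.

Factor the denominator: (x - 5)*(x + 2)*(x + 6)*(x + 7).
Partial-fraction decomposition: 241/(10*(x + 7)) - 229/(11*(x + 6)) + 9/(35*(x + 2)) + 71/(154*(x - 5)).
Integrate each term: A/(x−a) contributes A·log|x−a|.

71*log(x - 5)/154 + 9*log(x + 2)/35 - 229*log(x + 6)/11 + 241*log(x + 7)/10 + C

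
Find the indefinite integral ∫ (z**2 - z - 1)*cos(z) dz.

Use integration by parts with u = z**2 - z - 1, dv = cos(z) dz, so v = sin(z).
Apply parts 2 times (tabular method): alternate signs, differentiate u down to 0, integrate dv up.

z**2*sin(z) - z*sin(z) + 2*z*cos(z) - 3*sin(z) - cos(z) + C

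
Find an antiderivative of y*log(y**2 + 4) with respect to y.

Let u = y**2 + 4, so du = (2*y) dy.
The integral becomes (1/2)·∫ log(u) du; integrate by parts with u′=log(u), dv′=du.

y**2*log(y**2 + 4)/2 - y**2/2 + 2*log(y**2 + 4) + C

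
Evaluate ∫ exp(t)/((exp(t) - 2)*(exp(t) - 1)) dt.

Let u = e^t, du = e^t dt.
The integral becomes ∫ du/((u-2)(u-1)); decompose into partial fractions.

log(exp(t) - 2) - log(exp(t) - 1) + C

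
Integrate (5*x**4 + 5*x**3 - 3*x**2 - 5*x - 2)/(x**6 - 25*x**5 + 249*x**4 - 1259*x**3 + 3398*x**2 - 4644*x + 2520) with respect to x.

Factor the denominator: (x - 7)*(x - 6)*(x - 5)*(x - 3)*(x - 2)**2.
Partial-fraction decomposition: 1871/(300*(x - 2)) + 8/(5*(x - 2)**2) - 62/(3*(x - 3)) + 304/(3*(x - 5)) - 1855/(12*(x - 6)) + 1692/(25*(x - 7)).
Integrate each term; A/(x−a) gives A·log|x−a|; A/(x−a)² gives −A/(x−a).

1692*log(x - 7)/25 - 1855*log(x - 6)/12 + 304*log(x - 5)/3 - 62*log(x - 3)/3 + 1871*log(x - 2)/300 - 8/(5*x - 10) + C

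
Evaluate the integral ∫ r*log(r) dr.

r**2*log(r)/2 - r**2/4 + C

Use integration by parts with u = log(r), dv = r dr.
Then du = 1/r dr and v = r**2/2.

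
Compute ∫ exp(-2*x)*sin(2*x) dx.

Let I denote the integral. Integrate by parts with u = sin(2*x), dv = exp(-2*x) dx, so v = -exp(-2*x)/2: I = -exp(-2*x)*sin(2*x)/2 + ∫ exp(-2*x)*cos(2*x) dx.
Apply parts again with u = cos(2*x), dv = exp(-2*x) dx: ∫ exp(-2*x)*cos(2*x) dx = -exp(-2*x)*cos(2*x)/2 − I. Substituting back brings back I: I = -exp(-2*x)*sin(2*x)/2 - exp(-2*x)*cos(2*x)/2 − I.
Solving for I: (1 + 1)·I equals the remaining terms, so I = (1/2)·(-exp(-2*x)*sin(2*x)/2 - exp(-2*x)*cos(2*x)/2).

-exp(-2*x)*sin(2*x)/4 - exp(-2*x)*cos(2*x)/4 + C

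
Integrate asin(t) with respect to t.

t*asin(t) + sqrt(-t**2 + 1) + C

Use integration by parts with u = arcsin(t), dv = dt.
Then du = 1/sqrt(-t**2 + 1) dt.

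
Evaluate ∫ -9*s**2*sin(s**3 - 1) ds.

Let u = s**3 - 1, so du = (3*s**2) ds.
Rewriting, the integral becomes -3·∫ sin(u) du = -3·-cos(u).
Substituting back, u = s**3 - 1.

3*cos(s**3 - 1) + C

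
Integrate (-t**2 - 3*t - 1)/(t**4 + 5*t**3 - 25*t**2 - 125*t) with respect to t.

Factor the denominator: t*(t - 5)*(t + 5)**2.
Partial-fraction decomposition: 37/(500*(t + 5)) - 11/(50*(t + 5)**2) - 41/(500*(t - 5)) + 1/(125*t).
Integrate each term; A/(t−a) gives A·log|t−a|; A/(t−a)² gives −A/(t−a).

log(t)/125 - 41*log(t - 5)/500 + 37*log(t + 5)/500 + 11/(50*t + 250) + C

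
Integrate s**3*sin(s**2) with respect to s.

-s**2*cos(s**2)/2 + sin(s**2)/2 + C

Let u = s², du = 2s ds; rewrite as (1/2)∫ u^1·sin(1u) du.
Now integrate by parts 1 time.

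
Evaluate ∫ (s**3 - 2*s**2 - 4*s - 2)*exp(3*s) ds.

Use integration by parts with u = s**3 - 2*s**2 - 4*s - 2, dv = exp(3*s) ds, so v = exp(3*s)/3.
Apply parts 3 times (tabular method): alternate signs, differentiate u down to 0, integrate dv up.

(3*s**3 - 9*s**2 - 6*s - 4)*exp(3*s)/9 + C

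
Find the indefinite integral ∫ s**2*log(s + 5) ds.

s**3*log(s + 5)/3 - s**3/9 + 5*s**2/6 - 25*s/3 + 125*log(s + 5)/3 + C

Use integration by parts with u = log(s + 5), dv = s**2 ds.
Then du = 1/(s + 5) ds and v = s**3/3.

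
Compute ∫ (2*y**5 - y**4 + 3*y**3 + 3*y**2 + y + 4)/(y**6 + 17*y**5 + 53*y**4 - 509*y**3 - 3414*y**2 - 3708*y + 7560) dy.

7511*log(y - 6)/51480 - log(y - 1)/980 - 598*log(y + 5)/11 - 427541*log(y + 6)/3528 + 9225*log(y + 7)/52 - 8695/(42*y + 252) + C

Factor the denominator: (y - 6)*(y - 1)*(y + 5)*(y + 6)**2*(y + 7).
Partial-fraction decomposition: 9225/(52*(y + 7)) - 427541/(3528*(y + 6)) + 8695/(42*(y + 6)**2) - 598/(11*(y + 5)) - 1/(980*(y - 1)) + 7511/(51480*(y - 6)).
Integrate each term; A/(y−a) gives A·log|y−a|; A/(y−a)² gives −A/(y−a).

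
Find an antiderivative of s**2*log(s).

Use integration by parts with u = log(s), dv = s**2 ds.
Then du = 1/s ds and v = s**3/3.

s**3*log(s)/3 - s**3/9 + C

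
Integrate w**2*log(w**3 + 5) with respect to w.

Let u = w**3 + 5, so du = (3*w**2) dw.
The integral becomes (1/3)·∫ log(u) du; integrate by parts with u′=log(u), dv′=du.

w**3*log(w**3 + 5)/3 - w**3/3 + 5*log(w**3 + 5)/3 + C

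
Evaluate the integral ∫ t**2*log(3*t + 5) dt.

t**3*log(3*t + 5)/3 - t**3/9 + 5*t**2/18 - 25*t/27 + 125*log(3*t + 5)/81 + C

Use integration by parts with u = log(3*t + 5), dv = t**2 dt.
Then du = 3/(3*t + 5) dt and v = t**3/3.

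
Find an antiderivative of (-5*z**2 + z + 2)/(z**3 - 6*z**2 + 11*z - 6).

Factor the denominator: (z - 3)*(z - 2)*(z - 1).
Partial-fraction decomposition: -1/(z - 1) + 16/(z - 2) - 20/(z - 3).
Integrate each term: A/(z−a) contributes A·log|z−a|.

-20*log(z - 3) + 16*log(z - 2) - log(z - 1) + C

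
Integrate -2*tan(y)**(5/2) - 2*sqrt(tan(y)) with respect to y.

-4*tan(y)**(3/2)/3 + C

Let u = tan(y), so du = (tan(y)**2 + 1) dy.
Rewriting, the integral becomes -2·∫ √u du = -2·(2/3)u^(3/2).
Substituting back, u = tan(y).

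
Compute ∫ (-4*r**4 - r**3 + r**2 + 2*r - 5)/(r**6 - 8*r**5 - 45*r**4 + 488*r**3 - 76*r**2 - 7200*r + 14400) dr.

Factor the denominator: (r - 6)*(r - 5)*(r - 4)**2*(r + 5)*(r + 6).
Partial-fraction decomposition: 4949/(13200*(r + 6)) - 43/(162*(r + 5)) - 27448/(2025*(r - 4)) - 1069/(180*(r - 4)**2) + 519/(22*(r - 5)) - 487/(48*(r - 6)).
Integrate each term; A/(r−a) gives A·log|r−a|; A/(r−a)² gives −A/(r−a).

-487*log(r - 6)/48 + 519*log(r - 5)/22 - 27448*log(r - 4)/2025 - 43*log(r + 5)/162 + 4949*log(r + 6)/13200 + 1069/(180*r - 720) + C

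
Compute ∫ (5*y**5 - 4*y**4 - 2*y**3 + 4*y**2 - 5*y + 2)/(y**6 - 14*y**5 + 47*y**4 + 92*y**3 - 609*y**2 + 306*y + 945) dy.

Factor the denominator: (y - 7)*(y - 5)*(y - 3)**2*(y + 1)*(y + 3).
Partial-fraction decomposition: 179/(720*(y + 3)) + 1/(384*(y + 1)) + 2767/(288*(y - 3)) + 215/(48*(y - 3)**2) - 1619/(48*(y - 5)) + 18477/(640*(y - 7)).
Integrate each term; A/(y−a) gives A·log|y−a|; A/(y−a)² gives −A/(y−a).

18477*log(y - 7)/640 - 1619*log(y - 5)/48 + 2767*log(y - 3)/288 + log(y + 1)/384 + 179*log(y + 3)/720 - 215/(48*y - 144) + C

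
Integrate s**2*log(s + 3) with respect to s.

s**3*log(s + 3)/3 - s**3/9 + s**2/2 - 3*s + 9*log(s + 3) + C

Use integration by parts with u = log(s + 3), dv = s**2 ds.
Then du = 1/(s + 3) ds and v = s**3/3.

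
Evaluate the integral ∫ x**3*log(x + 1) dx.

Use integration by parts with u = log(x + 1), dv = x**3 dx.
Then du = 1/(x + 1) dx and v = x**4/4.

x**4*log(x + 1)/4 - x**4/16 + x**3/12 - x**2/8 + x/4 - log(x + 1)/4 + C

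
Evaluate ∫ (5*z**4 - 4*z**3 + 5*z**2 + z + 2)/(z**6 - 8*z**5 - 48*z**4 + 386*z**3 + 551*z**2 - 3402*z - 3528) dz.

Factor the denominator: (z - 7)**2*(z - 4)*(z + 1)*(z + 3)*(z + 6).
Partial-fraction decomposition: -752/(2535*(z + 6)) + 557/(4200*(z + 3)) - 3/(640*(z + 1)) + 37/(105*(z - 4)) - 297979/(1622400*(z - 7)) + 3629/(1040*(z - 7)**2).
Integrate each term; A/(z−a) gives A·log|z−a|; A/(z−a)² gives −A/(z−a).

-297979*log(z - 7)/1622400 + 37*log(z - 4)/105 - 3*log(z + 1)/640 + 557*log(z + 3)/4200 - 752*log(z + 6)/2535 - 3629/(1040*z - 7280) + C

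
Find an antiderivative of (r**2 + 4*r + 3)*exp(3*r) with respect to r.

(9*r**2 + 30*r + 17)*exp(3*r)/27 + C

Use integration by parts with u = r**2 + 4*r + 3, dv = exp(3*r) dr, so v = exp(3*r)/3.
Apply parts 2 times (tabular method): alternate signs, differentiate u down to 0, integrate dv up.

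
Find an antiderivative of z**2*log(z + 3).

z**3*log(z + 3)/3 - z**3/9 + z**2/2 - 3*z + 9*log(z + 3) + C

Use integration by parts with u = log(z + 3), dv = z**2 dz.
Then du = 1/(z + 3) dz and v = z**3/3.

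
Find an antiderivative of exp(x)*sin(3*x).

exp(x)*sin(3*x)/10 - 3*exp(x)*cos(3*x)/10 + C

Let I denote the integral. Integrate by parts with u = sin(3*x), dv = exp(x) dx, so v = exp(x): I = exp(x)*sin(3*x) − 3·∫ exp(x)*cos(3*x) dx.
Apply parts again with u = cos(3*x), dv = exp(x) dx: ∫ exp(x)*cos(3*x) dx = exp(x)*cos(3*x) + 3·I. Substituting back brings back I: I = exp(x)*sin(3*x) - 3*exp(x)*cos(3*x) − 9·I.
Solving for I: (1 + 9)·I equals the remaining terms, so I = (1/10)·(exp(x)*sin(3*x) - 3*exp(x)*cos(3*x)).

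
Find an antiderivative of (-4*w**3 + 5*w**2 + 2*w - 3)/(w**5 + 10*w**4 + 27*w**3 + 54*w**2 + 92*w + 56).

2*log(w + 1)/15 - 9*log(w + 2)/8 + 160*log(w + 7)/159 - 31*log(w**2 + 4)/4240 + 983*atan(w/2)/2120 + C

Factor the denominator: (w + 1)*(w + 2)*(w + 7)*(w**2 + 4).
Partial-fraction decomposition: -(31*w - 1966)/(2120*(w**2 + 4)) + 160/(159*(w + 7)) - 9/(8*(w + 2)) + 2/(15*(w + 1)).
Integrate each term; A/(w−a) gives A·log|w−a|; the (Bw+D)/(w²+p²) term gives a log and an atan.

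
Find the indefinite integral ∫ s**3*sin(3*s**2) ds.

Let u = s², du = 2s ds; rewrite as (1/2)∫ u^1·sin(3u) du.
Now integrate by parts 1 time.

-s**2*cos(3*s**2)/6 + sin(3*s**2)/18 + C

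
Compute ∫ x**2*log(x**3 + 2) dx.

x**3*log(x**3 + 2)/3 - x**3/3 + 2*log(x**3 + 2)/3 + C

Let u = x**3 + 2, so du = (3*x**2) dx.
The integral becomes (1/3)·∫ log(u) du; integrate by parts with u′=log(u), dv′=du.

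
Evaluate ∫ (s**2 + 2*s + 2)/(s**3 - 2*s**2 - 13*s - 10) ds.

37*log(s - 5)/42 - log(s + 1)/6 + 2*log(s + 2)/7 + C

Factor the denominator: (s - 5)*(s + 1)*(s + 2).
Partial-fraction decomposition: 2/(7*(s + 2)) - 1/(6*(s + 1)) + 37/(42*(s - 5)).
Integrate each term: A/(s−a) contributes A·log|s−a|.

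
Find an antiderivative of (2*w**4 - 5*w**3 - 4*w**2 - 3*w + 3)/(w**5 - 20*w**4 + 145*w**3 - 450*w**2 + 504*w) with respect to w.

Factor the denominator: w*(w - 7)*(w - 6)*(w - 4)*(w - 3).
Partial-fraction decomposition: 5/(12*(w - 3)) + 119/(24*(w - 4)) - 451/(12*(w - 6)) + 2873/(84*(w - 7)) + 1/(168*w).
Integrate each term: A/(w−a) contributes A·log|w−a|.

log(w)/168 + 2873*log(w - 7)/84 - 451*log(w - 6)/12 + 119*log(w - 4)/24 + 5*log(w - 3)/12 + C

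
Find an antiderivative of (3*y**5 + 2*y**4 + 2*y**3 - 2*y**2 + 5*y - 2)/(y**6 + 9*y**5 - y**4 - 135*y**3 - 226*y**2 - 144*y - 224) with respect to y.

Factor the denominator: (y - 4)*(y + 2)*(y + 4)*(y + 7)*(y**2 + 1).
Partial-fraction decomposition: -2*(3*y + 4)/(425*(y**2 + 1)) + 1548/(275*(y + 7)) - 457/(136*(y + 4)) + 1/(3*(y + 2)) + 1849/(4488*(y - 4)).
Integrate each term; A/(y−a) gives A·log|y−a|; the (By+D)/(y²+p²) term gives a log and an atan.

1849*log(y - 4)/4488 + log(y + 2)/3 - 457*log(y + 4)/136 + 1548*log(y + 7)/275 - 3*log(y**2 + 1)/425 - 8*atan(y)/425 + C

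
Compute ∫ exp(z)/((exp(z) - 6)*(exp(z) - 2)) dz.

Let u = e^z, du = e^z dz.
The integral becomes ∫ du/((u-2)(u-6)); decompose into partial fractions.

log(exp(z) - 6)/4 - log(exp(z) - 2)/4 + C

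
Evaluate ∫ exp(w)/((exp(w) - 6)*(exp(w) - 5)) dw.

Let u = e^w, du = e^w dw.
The integral becomes ∫ du/((u-5)(u-6)); decompose into partial fractions.

log(exp(w) - 6) - log(exp(w) - 5) + C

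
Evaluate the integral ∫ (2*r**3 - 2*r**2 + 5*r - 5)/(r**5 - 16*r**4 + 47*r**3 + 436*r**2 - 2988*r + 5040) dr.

Factor the denominator: (r - 7)*(r - 6)*(r - 5)*(r - 4)*(r + 6).
Partial-fraction decomposition: -49/(1560*(r + 6)) - 37/(20*(r - 4)) + 10/(r - 5) - 385/(24*(r - 6)) + 103/(13*(r - 7)).
Integrate each term: A/(r−a) contributes A·log|r−a|.

103*log(r - 7)/13 - 385*log(r - 6)/24 + 10*log(r - 5) - 37*log(r - 4)/20 - 49*log(r + 6)/1560 + C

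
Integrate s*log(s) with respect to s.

s**2*log(s)/2 - s**2/4 + C

Use integration by parts with u = log(s), dv = s ds.
Then du = 1/s ds and v = s**2/2.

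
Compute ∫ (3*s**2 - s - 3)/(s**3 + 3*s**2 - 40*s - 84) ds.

99*log(s - 6)/104 - 11*log(s + 2)/40 + 151*log(s + 7)/65 + C

Factor the denominator: (s - 6)*(s + 2)*(s + 7).
Partial-fraction decomposition: 151/(65*(s + 7)) - 11/(40*(s + 2)) + 99/(104*(s - 6)).
Integrate each term: A/(s−a) contributes A·log|s−a|.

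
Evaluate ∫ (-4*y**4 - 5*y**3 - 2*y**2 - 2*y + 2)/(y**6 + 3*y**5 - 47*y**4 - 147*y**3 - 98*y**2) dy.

5*log(y)/98 - 11429*log(y - 7)/49392 - log(y + 1)/16 - 13*log(y + 2)/90 + 2657*log(y + 7)/6860 + 1/(49*y) + C

Factor the denominator: y**2*(y - 7)*(y + 1)*(y + 2)*(y + 7).
Partial-fraction decomposition: 2657/(6860*(y + 7)) - 13/(90*(y + 2)) - 1/(16*(y + 1)) - 11429/(49392*(y - 7)) + 5/(98*y) - 1/(49*y**2).
Integrate each term; A/(y−a) gives A·log|y−a|; A/(y−a)² gives −A/(y−a).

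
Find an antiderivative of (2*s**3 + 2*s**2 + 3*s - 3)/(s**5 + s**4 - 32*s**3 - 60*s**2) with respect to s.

Factor the denominator: s**2*(s - 6)*(s + 2)*(s + 5).
Partial-fraction decomposition: -218/(825*(s + 5)) + 17/(96*(s + 2)) + 173/(1056*(s - 6)) - 23/(300*s) + 1/(20*s**2).
Integrate each term; A/(s−a) gives A·log|s−a|; A/(s−a)² gives −A/(s−a).

-23*log(s)/300 + 173*log(s - 6)/1056 + 17*log(s + 2)/96 - 218*log(s + 5)/825 - 1/(20*s) + C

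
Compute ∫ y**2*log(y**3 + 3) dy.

Let u = y**3 + 3, so du = (3*y**2) dy.
The integral becomes (1/3)·∫ log(u) du; integrate by parts with u′=log(u), dv′=du.

y**3*log(y**3 + 3)/3 - y**3/3 + log(y**3 + 3) + C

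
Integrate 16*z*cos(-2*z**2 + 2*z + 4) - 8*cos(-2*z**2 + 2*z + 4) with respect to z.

-4*sin(-2*z**2 + 2*z + 4) + C

Let u = 2*z**2 - 2*z - 4, so du = (4*z - 2) dz.
Rewriting, the integral becomes 4·∫ cos(u) du = 4·sin(u).
Substituting back, u = 2*z**2 - 2*z - 4.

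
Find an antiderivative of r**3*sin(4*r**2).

Let u = r², du = 2r dr; rewrite as (1/2)∫ u^1·sin(4u) du.
Now integrate by parts 1 time.

-r**2*cos(4*r**2)/8 + sin(4*r**2)/32 + C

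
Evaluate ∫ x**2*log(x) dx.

x**3*log(x)/3 - x**3/9 + C

Use integration by parts with u = log(x), dv = x**2 dx.
Then du = 1/x dx and v = x**3/3.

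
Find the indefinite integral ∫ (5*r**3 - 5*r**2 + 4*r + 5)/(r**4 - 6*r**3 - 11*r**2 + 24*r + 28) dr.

167*log(r - 7)/40 - 11*log(r - 2)/20 - 3*log(r + 1)/8 + 7*log(r + 2)/4 + C

Factor the denominator: (r - 7)*(r - 2)*(r + 1)*(r + 2).
Partial-fraction decomposition: 7/(4*(r + 2)) - 3/(8*(r + 1)) - 11/(20*(r - 2)) + 167/(40*(r - 7)).
Integrate each term: A/(r−a) contributes A·log|r−a|.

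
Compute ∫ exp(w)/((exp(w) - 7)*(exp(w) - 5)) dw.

Let u = e^w, du = e^w dw.
The integral becomes ∫ du/((u-7)(u-5)); decompose into partial fractions.

log(exp(w) - 7)/2 - log(exp(w) - 5)/2 + C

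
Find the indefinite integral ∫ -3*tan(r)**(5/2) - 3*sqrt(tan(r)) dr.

Let u = tan(r), so du = (tan(r)**2 + 1) dr.
Rewriting, the integral becomes -3·∫ √u du = -3·(2/3)u^(3/2).
Substituting back, u = tan(r).

-2*tan(r)**(3/2) + C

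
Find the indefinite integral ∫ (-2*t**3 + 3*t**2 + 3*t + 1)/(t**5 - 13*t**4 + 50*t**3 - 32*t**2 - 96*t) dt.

-log(t)/96 - 305*log(t - 6)/168 + 1447*log(t - 4)/800 + 3*log(t + 1)/175 - 67/(40*t - 160) + C

Factor the denominator: t*(t - 6)*(t - 4)**2*(t + 1).
Partial-fraction decomposition: 3/(175*(t + 1)) + 1447/(800*(t - 4)) + 67/(40*(t - 4)**2) - 305/(168*(t - 6)) - 1/(96*t).
Integrate each term; A/(t−a) gives A·log|t−a|; A/(t−a)² gives −A/(t−a).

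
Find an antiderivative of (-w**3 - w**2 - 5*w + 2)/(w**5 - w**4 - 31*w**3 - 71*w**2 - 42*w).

-log(w)/21 - 85*log(w - 7)/1008 + 7*log(w + 1)/16 - 8*log(w + 2)/9 + 7*log(w + 3)/12 + C

Factor the denominator: w*(w - 7)*(w + 1)*(w + 2)*(w + 3).
Partial-fraction decomposition: 7/(12*(w + 3)) - 8/(9*(w + 2)) + 7/(16*(w + 1)) - 85/(1008*(w - 7)) - 1/(21*w).
Integrate each term: A/(w−a) contributes A·log|w−a|.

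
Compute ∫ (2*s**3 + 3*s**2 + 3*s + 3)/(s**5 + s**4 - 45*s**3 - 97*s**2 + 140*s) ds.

3*log(s)/140 + 857*log(s - 7)/5544 - 11*log(s - 1)/180 + 89*log(s + 4)/220 - 187*log(s + 5)/360 + C

Factor the denominator: s*(s - 7)*(s - 1)*(s + 4)*(s + 5).
Partial-fraction decomposition: -187/(360*(s + 5)) + 89/(220*(s + 4)) - 11/(180*(s - 1)) + 857/(5544*(s - 7)) + 3/(140*s).
Integrate each term: A/(s−a) contributes A·log|s−a|.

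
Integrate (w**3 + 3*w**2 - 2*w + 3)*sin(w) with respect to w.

Use integration by parts with u = w**3 + 3*w**2 - 2*w + 3, dv = sin(w) dw, so v = -cos(w).
Apply parts 3 times (tabular method): alternate signs, differentiate u down to 0, integrate dv up.

-w**3*cos(w) + 3*w**2*sin(w) - 3*w**2*cos(w) + 6*w*sin(w) + 8*w*cos(w) - 8*sin(w) + 3*cos(w) + C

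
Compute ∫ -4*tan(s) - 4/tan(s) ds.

-4*log(tan(s)) + C

Let u = tan(s), so du = (tan(s)**2 + 1) ds.
Rewriting, the integral becomes -4·∫ 1/u du = -4·log(u).
Substituting back, u = tan(s).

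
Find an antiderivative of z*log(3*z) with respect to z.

z**2*(log(z) + log(3))/2 - z**2/4 + C

Use integration by parts with u = log(3*z), dv = z dz.
Then du = 1/z dz and v = z**2/2.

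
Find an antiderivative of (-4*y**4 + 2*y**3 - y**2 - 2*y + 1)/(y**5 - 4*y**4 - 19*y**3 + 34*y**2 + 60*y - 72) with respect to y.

Factor the denominator: (y - 6)*(y - 2)*(y - 1)*(y + 2)*(y + 3).
Partial-fraction decomposition: -19/(9*(y + 3)) + 79/(96*(y + 2)) - 1/(15*(y - 1)) + 11/(16*(y - 2)) - 4799/(1440*(y - 6)).
Integrate each term: A/(y−a) contributes A·log|y−a|.

-4799*log(y - 6)/1440 + 11*log(y - 2)/16 - log(y - 1)/15 + 79*log(y + 2)/96 - 19*log(y + 3)/9 + C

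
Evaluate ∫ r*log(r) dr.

Use integration by parts with u = log(r), dv = r dr.
Then du = 1/r dr and v = r**2/2.

r**2*log(r)/2 - r**2/4 + C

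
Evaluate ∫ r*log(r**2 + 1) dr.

Let u = r**2 + 1, so du = (2*r) dr.
The integral becomes (1/2)·∫ log(u) du; integrate by parts with u′=log(u), dv′=du.

r**2*log(r**2 + 1)/2 - r**2/2 + log(r**2 + 1)/2 + C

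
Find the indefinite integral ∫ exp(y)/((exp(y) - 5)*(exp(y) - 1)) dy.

log(exp(y) - 5)/4 - log(exp(y) - 1)/4 + C

Let u = e^y, du = e^y dy.
The integral becomes ∫ du/((u-5)(u-1)); decompose into partial fractions.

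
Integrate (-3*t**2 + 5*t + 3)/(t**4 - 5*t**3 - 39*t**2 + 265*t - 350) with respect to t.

-65*log(t - 5)/432 + log(t - 2)/81 + 179*log(t + 7)/1296 + 47/(36*t - 180) + C

Factor the denominator: (t - 5)**2*(t - 2)*(t + 7).
Partial-fraction decomposition: 179/(1296*(t + 7)) + 1/(81*(t - 2)) - 65/(432*(t - 5)) - 47/(36*(t - 5)**2).
Integrate each term; A/(t−a) gives A·log|t−a|; A/(t−a)² gives −A/(t−a).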